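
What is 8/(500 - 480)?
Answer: ⅖ ≈ 0.40000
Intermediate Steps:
8/(500 - 480) = 8/20 = 8*(1/20) = ⅖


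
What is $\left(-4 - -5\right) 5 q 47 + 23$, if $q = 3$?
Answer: $728$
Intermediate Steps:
$\left(-4 - -5\right) 5 q 47 + 23 = \left(-4 - -5\right) 5 \cdot 3 \cdot 47 + 23 = \left(-4 + 5\right) 5 \cdot 3 \cdot 47 + 23 = 1 \cdot 5 \cdot 3 \cdot 47 + 23 = 5 \cdot 3 \cdot 47 + 23 = 15 \cdot 47 + 23 = 705 + 23 = 728$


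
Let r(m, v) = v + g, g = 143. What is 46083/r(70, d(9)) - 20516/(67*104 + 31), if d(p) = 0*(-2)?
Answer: 319601129/1000857 ≈ 319.33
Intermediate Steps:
d(p) = 0
r(m, v) = 143 + v (r(m, v) = v + 143 = 143 + v)
46083/r(70, d(9)) - 20516/(67*104 + 31) = 46083/(143 + 0) - 20516/(67*104 + 31) = 46083/143 - 20516/(6968 + 31) = 46083*(1/143) - 20516/6999 = 46083/143 - 20516*1/6999 = 46083/143 - 20516/6999 = 319601129/1000857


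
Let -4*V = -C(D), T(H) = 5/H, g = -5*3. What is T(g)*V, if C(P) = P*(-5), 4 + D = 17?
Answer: 65/12 ≈ 5.4167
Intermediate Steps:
D = 13 (D = -4 + 17 = 13)
g = -15
C(P) = -5*P
V = -65/4 (V = -(-1)*(-5*13)/4 = -(-1)*(-65)/4 = -¼*65 = -65/4 ≈ -16.250)
T(g)*V = (5/(-15))*(-65/4) = (5*(-1/15))*(-65/4) = -⅓*(-65/4) = 65/12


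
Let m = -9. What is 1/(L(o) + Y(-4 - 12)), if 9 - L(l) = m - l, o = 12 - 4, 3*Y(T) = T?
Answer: 3/62 ≈ 0.048387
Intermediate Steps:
Y(T) = T/3
o = 8
L(l) = 18 + l (L(l) = 9 - (-9 - l) = 9 + (9 + l) = 18 + l)
1/(L(o) + Y(-4 - 12)) = 1/((18 + 8) + (-4 - 12)/3) = 1/(26 + (⅓)*(-16)) = 1/(26 - 16/3) = 1/(62/3) = 3/62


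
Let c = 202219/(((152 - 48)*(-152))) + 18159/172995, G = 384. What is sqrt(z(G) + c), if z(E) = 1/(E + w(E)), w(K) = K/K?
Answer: I*sqrt(2704895300704001405)/461781320 ≈ 3.5616*I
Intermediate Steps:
w(K) = 1
c = -608698569/47977280 (c = 202219/((104*(-152))) + 18159*(1/172995) = 202219/(-15808) + 6053/57665 = 202219*(-1/15808) + 6053/57665 = -202219/15808 + 6053/57665 = -608698569/47977280 ≈ -12.687)
z(E) = 1/(1 + E) (z(E) = 1/(E + 1) = 1/(1 + E))
sqrt(z(G) + c) = sqrt(1/(1 + 384) - 608698569/47977280) = sqrt(1/385 - 608698569/47977280) = sqrt(-46860194357/3694250560) = I*sqrt(2704895300704001405)/461781320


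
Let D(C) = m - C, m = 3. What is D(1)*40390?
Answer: 80780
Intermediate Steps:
D(C) = 3 - C
D(1)*40390 = (3 - 1*1)*40390 = (3 - 1)*40390 = 2*40390 = 80780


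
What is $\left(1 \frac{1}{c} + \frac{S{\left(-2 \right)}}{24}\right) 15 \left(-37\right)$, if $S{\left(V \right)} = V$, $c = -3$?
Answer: $\frac{925}{4} \approx 231.25$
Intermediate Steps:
$\left(1 \frac{1}{c} + \frac{S{\left(-2 \right)}}{24}\right) 15 \left(-37\right) = \left(1 \frac{1}{-3} - \frac{2}{24}\right) 15 \left(-37\right) = \left(1 \left(- \frac{1}{3}\right) - \frac{1}{12}\right) 15 \left(-37\right) = \left(- \frac{1}{3} - \frac{1}{12}\right) 15 \left(-37\right) = \left(- \frac{5}{12}\right) 15 \left(-37\right) = \left(- \frac{25}{4}\right) \left(-37\right) = \frac{925}{4}$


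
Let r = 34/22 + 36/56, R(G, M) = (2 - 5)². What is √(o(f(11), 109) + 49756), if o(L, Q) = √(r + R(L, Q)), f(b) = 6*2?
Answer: √(1180013296 + 154*√265342)/154 ≈ 223.07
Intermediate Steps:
R(G, M) = 9 (R(G, M) = (-3)² = 9)
f(b) = 12
r = 337/154 (r = 34*(1/22) + 36*(1/56) = 17/11 + 9/14 = 337/154 ≈ 2.1883)
o(L, Q) = √265342/154 (o(L, Q) = √(337/154 + 9) = √(1723/154) = √265342/154)
√(o(f(11), 109) + 49756) = √(√265342/154 + 49756) = √(49756 + √265342/154)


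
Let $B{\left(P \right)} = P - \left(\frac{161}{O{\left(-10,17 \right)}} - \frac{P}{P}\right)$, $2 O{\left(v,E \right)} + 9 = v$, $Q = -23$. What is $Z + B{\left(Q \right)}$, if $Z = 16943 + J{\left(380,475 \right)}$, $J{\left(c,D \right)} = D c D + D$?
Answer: $\frac{1629343346}{19} \approx 8.5755 \cdot 10^{7}$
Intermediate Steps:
$O{\left(v,E \right)} = - \frac{9}{2} + \frac{v}{2}$
$J{\left(c,D \right)} = D + c D^{2}$ ($J{\left(c,D \right)} = c D^{2} + D = D + c D^{2}$)
$Z = 85754918$ ($Z = 16943 + 475 \left(1 + 475 \cdot 380\right) = 16943 + 475 \left(1 + 180500\right) = 16943 + 475 \cdot 180501 = 16943 + 85737975 = 85754918$)
$B{\left(P \right)} = \frac{341}{19} + P$ ($B{\left(P \right)} = P - \left(\frac{161}{- \frac{9}{2} + \frac{1}{2} \left(-10\right)} - \frac{P}{P}\right) = P - \left(-1 + \frac{161}{- \frac{9}{2} - 5}\right) = P - \left(-1 + \frac{161}{- \frac{19}{2}}\right) = P + \left(1 - - \frac{322}{19}\right) = P + \left(1 + \frac{322}{19}\right) = P + \frac{341}{19} = \frac{341}{19} + P$)
$Z + B{\left(Q \right)} = 85754918 + \left(\frac{341}{19} - 23\right) = 85754918 - \frac{96}{19} = \frac{1629343346}{19}$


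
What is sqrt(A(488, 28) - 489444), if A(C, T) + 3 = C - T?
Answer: I*sqrt(488987) ≈ 699.28*I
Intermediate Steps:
A(C, T) = -3 + C - T (A(C, T) = -3 + (C - T) = -3 + C - T)
sqrt(A(488, 28) - 489444) = sqrt((-3 + 488 - 1*28) - 489444) = sqrt((-3 + 488 - 28) - 489444) = sqrt(457 - 489444) = sqrt(-488987) = I*sqrt(488987)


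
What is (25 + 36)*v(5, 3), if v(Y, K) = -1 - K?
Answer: -244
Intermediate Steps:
(25 + 36)*v(5, 3) = (25 + 36)*(-1 - 1*3) = 61*(-1 - 3) = 61*(-4) = -244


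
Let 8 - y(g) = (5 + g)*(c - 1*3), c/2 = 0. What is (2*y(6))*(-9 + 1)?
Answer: -656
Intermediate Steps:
c = 0 (c = 2*0 = 0)
y(g) = 23 + 3*g (y(g) = 8 - (5 + g)*(0 - 1*3) = 8 - (5 + g)*(0 - 3) = 8 - (5 + g)*(-3) = 8 - (-15 - 3*g) = 8 + (15 + 3*g) = 23 + 3*g)
(2*y(6))*(-9 + 1) = (2*(23 + 3*6))*(-9 + 1) = (2*(23 + 18))*(-8) = (2*41)*(-8) = 82*(-8) = -656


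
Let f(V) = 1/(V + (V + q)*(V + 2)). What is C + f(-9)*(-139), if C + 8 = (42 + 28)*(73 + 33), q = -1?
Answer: 451993/61 ≈ 7409.7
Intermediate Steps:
f(V) = 1/(V + (-1 + V)*(2 + V)) (f(V) = 1/(V + (V - 1)*(V + 2)) = 1/(V + (-1 + V)*(2 + V)))
C = 7412 (C = -8 + (42 + 28)*(73 + 33) = -8 + 70*106 = -8 + 7420 = 7412)
C + f(-9)*(-139) = 7412 - 139/(-2 + (-9)**2 + 2*(-9)) = 7412 - 139/(-2 + 81 - 18) = 7412 - 139/61 = 451993/61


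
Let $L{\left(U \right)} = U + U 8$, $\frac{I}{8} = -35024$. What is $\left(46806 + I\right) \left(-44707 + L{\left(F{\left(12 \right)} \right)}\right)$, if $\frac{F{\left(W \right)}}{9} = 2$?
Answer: $10396179370$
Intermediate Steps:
$I = -280192$ ($I = 8 \left(-35024\right) = -280192$)
$F{\left(W \right)} = 18$ ($F{\left(W \right)} = 9 \cdot 2 = 18$)
$L{\left(U \right)} = 9 U$ ($L{\left(U \right)} = U + 8 U = 9 U$)
$\left(46806 + I\right) \left(-44707 + L{\left(F{\left(12 \right)} \right)}\right) = \left(46806 - 280192\right) \left(-44707 + 9 \cdot 18\right) = - 233386 \left(-44707 + 162\right) = \left(-233386\right) \left(-44545\right) = 10396179370$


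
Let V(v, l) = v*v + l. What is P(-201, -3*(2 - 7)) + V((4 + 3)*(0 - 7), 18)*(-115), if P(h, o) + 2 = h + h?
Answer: -278589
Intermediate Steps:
V(v, l) = l + v² (V(v, l) = v² + l = l + v²)
P(h, o) = -2 + 2*h (P(h, o) = -2 + (h + h) = -2 + 2*h)
P(-201, -3*(2 - 7)) + V((4 + 3)*(0 - 7), 18)*(-115) = (-2 + 2*(-201)) + (18 + ((4 + 3)*(0 - 7))²)*(-115) = (-2 - 402) + (18 + (7*(-7))²)*(-115) = -404 + (18 + (-49)²)*(-115) = -404 + (18 + 2401)*(-115) = -404 + 2419*(-115) = -404 - 278185 = -278589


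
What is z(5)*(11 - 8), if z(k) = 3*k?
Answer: 45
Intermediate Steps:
z(5)*(11 - 8) = (3*5)*(11 - 8) = 15*3 = 45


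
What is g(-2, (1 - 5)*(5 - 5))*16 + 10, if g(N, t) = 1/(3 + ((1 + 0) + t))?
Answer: 14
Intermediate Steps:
g(N, t) = 1/(4 + t) (g(N, t) = 1/(3 + (1 + t)) = 1/(4 + t))
g(-2, (1 - 5)*(5 - 5))*16 + 10 = 16/(4 + (1 - 5)*(5 - 5)) + 10 = 16/(4 - 4*0) + 10 = 16/(4 + 0) + 10 = 16/4 + 10 = (¼)*16 + 10 = 4 + 10 = 14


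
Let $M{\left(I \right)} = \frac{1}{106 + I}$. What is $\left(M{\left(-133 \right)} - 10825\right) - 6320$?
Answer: $- \frac{462916}{27} \approx -17145.0$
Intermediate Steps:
$\left(M{\left(-133 \right)} - 10825\right) - 6320 = \left(\frac{1}{106 - 133} - 10825\right) - 6320 = \left(\frac{1}{-27} - 10825\right) - 6320 = \left(- \frac{1}{27} - 10825\right) - 6320 = - \frac{292276}{27} - 6320 = - \frac{462916}{27}$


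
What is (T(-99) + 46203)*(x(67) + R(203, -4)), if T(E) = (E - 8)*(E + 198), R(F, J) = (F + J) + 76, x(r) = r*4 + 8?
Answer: 19621110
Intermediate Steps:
x(r) = 8 + 4*r (x(r) = 4*r + 8 = 8 + 4*r)
R(F, J) = 76 + F + J
T(E) = (-8 + E)*(198 + E)
(T(-99) + 46203)*(x(67) + R(203, -4)) = ((-1584 + (-99)² + 190*(-99)) + 46203)*((8 + 4*67) + (76 + 203 - 4)) = ((-1584 + 9801 - 18810) + 46203)*((8 + 268) + 275) = (-10593 + 46203)*(276 + 275) = 35610*551 = 19621110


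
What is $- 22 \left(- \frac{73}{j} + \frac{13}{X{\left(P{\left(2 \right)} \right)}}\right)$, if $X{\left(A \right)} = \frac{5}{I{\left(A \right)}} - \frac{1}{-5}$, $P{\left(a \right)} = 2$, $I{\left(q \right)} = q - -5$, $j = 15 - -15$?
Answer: $- \frac{62227}{240} \approx -259.28$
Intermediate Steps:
$j = 30$ ($j = 15 + 15 = 30$)
$I{\left(q \right)} = 5 + q$ ($I{\left(q \right)} = q + 5 = 5 + q$)
$X{\left(A \right)} = \frac{1}{5} + \frac{5}{5 + A}$ ($X{\left(A \right)} = \frac{5}{5 + A} - \frac{1}{-5} = \frac{5}{5 + A} - - \frac{1}{5} = \frac{5}{5 + A} + \frac{1}{5} = \frac{1}{5} + \frac{5}{5 + A}$)
$- 22 \left(- \frac{73}{j} + \frac{13}{X{\left(P{\left(2 \right)} \right)}}\right) = - 22 \left(- \frac{73}{30} + \frac{13}{\frac{1}{5} \frac{1}{5 + 2} \left(30 + 2\right)}\right) = - 22 \left(\left(-73\right) \frac{1}{30} + \frac{13}{\frac{1}{5} \cdot \frac{1}{7} \cdot 32}\right) = - 22 \left(- \frac{73}{30} + \frac{13}{\frac{1}{5} \cdot \frac{1}{7} \cdot 32}\right) = - 22 \left(- \frac{73}{30} + \frac{13}{\frac{32}{35}}\right) = - 22 \left(- \frac{73}{30} + 13 \cdot \frac{35}{32}\right) = - 22 \left(- \frac{73}{30} + \frac{455}{32}\right) = \left(-22\right) \frac{5657}{480} = - \frac{62227}{240}$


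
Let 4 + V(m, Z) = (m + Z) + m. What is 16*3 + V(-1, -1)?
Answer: 41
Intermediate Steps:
V(m, Z) = -4 + Z + 2*m (V(m, Z) = -4 + ((m + Z) + m) = -4 + ((Z + m) + m) = -4 + (Z + 2*m) = -4 + Z + 2*m)
16*3 + V(-1, -1) = 16*3 + (-4 - 1 + 2*(-1)) = 48 + (-4 - 1 - 2) = 48 - 7 = 41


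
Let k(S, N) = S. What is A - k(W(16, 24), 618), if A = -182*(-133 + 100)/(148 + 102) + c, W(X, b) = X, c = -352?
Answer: -42997/125 ≈ -343.98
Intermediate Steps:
A = -40997/125 (A = -182*(-133 + 100)/(148 + 102) - 352 = -(-6006)/250 - 352 = -182*(-33/250) - 352 = 3003/125 - 352 = -40997/125 ≈ -327.98)
A - k(W(16, 24), 618) = -40997/125 - 1*16 = -40997/125 - 16 = -42997/125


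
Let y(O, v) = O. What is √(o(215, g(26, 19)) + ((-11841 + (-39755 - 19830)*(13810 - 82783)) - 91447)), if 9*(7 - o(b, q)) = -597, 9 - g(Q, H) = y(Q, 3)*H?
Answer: √36986876913/3 ≈ 64107.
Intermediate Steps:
g(Q, H) = 9 - H*Q (g(Q, H) = 9 - Q*H = 9 - H*Q)
o(b, q) = 220/3 (o(b, q) = 7 - ⅑*(-597) = 7 + 199/3 = 220/3)
√(o(215, g(26, 19)) + ((-11841 + (-39755 - 19830)*(13810 - 82783)) - 91447)) = √(220/3 + ((-11841 + (-39755 - 19830)*(13810 - 82783)) - 91447)) = √(220/3 + ((-11841 - 59585*(-68973)) - 91447)) = √(220/3 + ((-11841 + 4109756205) - 91447)) = √(220/3 + (4109744364 - 91447)) = √(220/3 + 4109652917) = √(12328958971/3) = √36986876913/3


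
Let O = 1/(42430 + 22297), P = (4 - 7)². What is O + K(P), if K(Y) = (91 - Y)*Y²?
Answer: 429916735/64727 ≈ 6642.0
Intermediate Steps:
P = 9 (P = (-3)² = 9)
K(Y) = Y²*(91 - Y)
O = 1/64727 ≈ 1.5450e-5
O + K(P) = 1/64727 + 9²*(91 - 1*9) = 1/64727 + 81*(91 - 9) = 1/64727 + 81*82 = 1/64727 + 6642 = 429916735/64727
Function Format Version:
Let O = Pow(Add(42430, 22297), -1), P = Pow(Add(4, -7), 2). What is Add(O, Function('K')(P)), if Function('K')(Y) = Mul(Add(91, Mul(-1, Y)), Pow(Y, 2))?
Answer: Rational(429916735, 64727) ≈ 6642.0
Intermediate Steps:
P = 9 (P = Pow(-3, 2) = 9)
Function('K')(Y) = Mul(Pow(Y, 2), Add(91, Mul(-1, Y)))
O = Rational(1, 64727) (O = Pow(64727, -1) = Rational(1, 64727) ≈ 1.5450e-5)
Add(O, Function('K')(P)) = Add(Rational(1, 64727), Mul(Pow(9, 2), Add(91, Mul(-1, 9)))) = Add(Rational(1, 64727), Mul(81, Add(91, -9))) = Add(Rational(1, 64727), Mul(81, 82)) = Add(Rational(1, 64727), 6642) = Rational(429916735, 64727)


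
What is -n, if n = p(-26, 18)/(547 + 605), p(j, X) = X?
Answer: -1/64 ≈ -0.015625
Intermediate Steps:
n = 1/64 (n = 18/(547 + 605) = 18/1152 = 18*(1/1152) = 1/64 ≈ 0.015625)
-n = -1*1/64 = -1/64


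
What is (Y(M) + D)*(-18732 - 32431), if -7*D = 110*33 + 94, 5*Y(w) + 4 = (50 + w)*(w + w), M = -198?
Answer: -2862262872/5 ≈ -5.7245e+8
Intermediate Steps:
Y(w) = -4/5 + 2*w*(50 + w)/5 (Y(w) = -4/5 + ((50 + w)*(w + w))/5 = -4/5 + ((50 + w)*(2*w))/5 = -4/5 + (2*w*(50 + w))/5 = -4/5 + 2*w*(50 + w)/5)
D = -532 (D = -(110*33 + 94)/7 = -(3630 + 94)/7 = -1/7*3724 = -532)
(Y(M) + D)*(-18732 - 32431) = ((-4/5 + 20*(-198) + (2/5)*(-198)**2) - 532)*(-18732 - 32431) = ((-4/5 - 3960 + (2/5)*39204) - 532)*(-51163) = ((-4/5 - 3960 + 78408/5) - 532)*(-51163) = (58604/5 - 532)*(-51163) = (55944/5)*(-51163) = -2862262872/5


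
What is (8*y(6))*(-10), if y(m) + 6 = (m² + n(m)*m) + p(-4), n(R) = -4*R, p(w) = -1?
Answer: 9200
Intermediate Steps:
y(m) = -7 - 3*m² (y(m) = -6 + ((m² + (-4*m)*m) - 1) = -6 + ((m² - 4*m²) - 1) = -6 + (-3*m² - 1) = -6 + (-1 - 3*m²) = -7 - 3*m²)
(8*y(6))*(-10) = (8*(-7 - 3*6²))*(-10) = (8*(-7 - 3*36))*(-10) = (8*(-7 - 108))*(-10) = (8*(-115))*(-10) = -920*(-10) = 9200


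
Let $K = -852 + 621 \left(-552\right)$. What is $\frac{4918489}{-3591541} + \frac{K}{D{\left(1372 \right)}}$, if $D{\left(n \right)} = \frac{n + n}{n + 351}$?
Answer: $- \frac{75948569191961}{351971018} \approx -2.1578 \cdot 10^{5}$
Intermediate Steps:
$D{\left(n \right)} = \frac{2 n}{351 + n}$
$K = -343644$ ($K = -852 - 342792 = -343644$)
$\frac{4918489}{-3591541} + \frac{K}{D{\left(1372 \right)}} = \frac{4918489}{-3591541} - \frac{343644}{2 \cdot 1372 \frac{1}{351 + 1372}} = 4918489 \left(- \frac{1}{3591541}\right) - \frac{343644}{2 \cdot 1372 \cdot \frac{1}{1723}} = - \frac{4918489}{3591541} - \frac{343644}{2 \cdot 1372 \cdot \frac{1}{1723}} = - \frac{4918489}{3591541} - \frac{343644}{\frac{2744}{1723}} = - \frac{4918489}{3591541} - \frac{21146379}{98} = - \frac{75948569191961}{351971018}$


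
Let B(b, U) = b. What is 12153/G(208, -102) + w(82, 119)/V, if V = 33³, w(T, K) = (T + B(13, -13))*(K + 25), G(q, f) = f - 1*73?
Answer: -48260929/698775 ≈ -69.065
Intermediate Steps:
G(q, f) = -73 + f (G(q, f) = f - 73 = -73 + f)
w(T, K) = (13 + T)*(25 + K) (w(T, K) = (T + 13)*(K + 25) = (13 + T)*(25 + K))
V = 35937
12153/G(208, -102) + w(82, 119)/V = 12153/(-73 - 102) + (325 + 13*119 + 25*82 + 119*82)/35937 = 12153/(-175) + (325 + 1547 + 2050 + 9758)*(1/35937) = 12153*(-1/175) + 13680*(1/35937) = -12153/175 + 1520/3993 = -48260929/698775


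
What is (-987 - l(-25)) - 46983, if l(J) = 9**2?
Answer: -48051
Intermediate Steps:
l(J) = 81
(-987 - l(-25)) - 46983 = (-987 - 1*81) - 46983 = (-987 - 81) - 46983 = -1068 - 46983 = -48051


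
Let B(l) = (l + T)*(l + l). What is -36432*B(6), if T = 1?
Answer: -3060288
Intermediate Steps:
B(l) = 2*l*(1 + l) (B(l) = (l + 1)*(l + l) = (1 + l)*(2*l) = 2*l*(1 + l))
-36432*B(6) = -72864*6*(1 + 6) = -72864*6*7 = -36432*84 = -3060288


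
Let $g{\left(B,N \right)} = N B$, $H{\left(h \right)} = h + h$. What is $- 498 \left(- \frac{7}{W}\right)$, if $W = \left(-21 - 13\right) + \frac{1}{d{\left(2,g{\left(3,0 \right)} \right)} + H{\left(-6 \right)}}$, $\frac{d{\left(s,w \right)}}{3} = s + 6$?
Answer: $- \frac{41832}{407} \approx -102.78$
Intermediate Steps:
$H{\left(h \right)} = 2 h$
$g{\left(B,N \right)} = B N$
$d{\left(s,w \right)} = 18 + 3 s$ ($d{\left(s,w \right)} = 3 \left(s + 6\right) = 3 \left(6 + s\right) = 18 + 3 s$)
$W = - \frac{407}{12}$ ($W = \left(-21 - 13\right) + \frac{1}{\left(18 + 3 \cdot 2\right) + 2 \left(-6\right)} = \left(-21 - 13\right) + \frac{1}{\left(18 + 6\right) - 12} = -34 + \frac{1}{24 - 12} = -34 + \frac{1}{12} = - \frac{407}{12} \approx -33.917$)
$- 498 \left(- \frac{7}{W}\right) = - 498 \left(- \frac{7}{- \frac{407}{12}}\right) = - 498 \left(\left(-7\right) \left(- \frac{12}{407}\right)\right) = \left(-498\right) \frac{84}{407} = - \frac{41832}{407}$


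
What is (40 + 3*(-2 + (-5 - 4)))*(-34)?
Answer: -238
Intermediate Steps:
(40 + 3*(-2 + (-5 - 4)))*(-34) = (40 + 3*(-2 - 9))*(-34) = (40 + 3*(-11))*(-34) = (40 - 33)*(-34) = 7*(-34) = -238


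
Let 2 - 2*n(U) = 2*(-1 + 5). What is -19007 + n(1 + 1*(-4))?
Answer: -19010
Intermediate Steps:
n(U) = -3 (n(U) = 1 - (-1 + 5) = 1 - 4 = -3)
-19007 + n(1 + 1*(-4)) = -19007 - 3 = -19010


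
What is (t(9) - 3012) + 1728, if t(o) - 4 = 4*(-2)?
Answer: -1288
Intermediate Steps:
t(o) = -4 (t(o) = 4 + 4*(-2) = 4 - 8 = -4)
(t(9) - 3012) + 1728 = (-4 - 3012) + 1728 = -3016 + 1728 = -1288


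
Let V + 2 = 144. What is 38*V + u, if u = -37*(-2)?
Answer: 5470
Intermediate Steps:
V = 142 (V = -2 + 144 = 142)
u = 74
38*V + u = 38*142 + 74 = 5396 + 74 = 5470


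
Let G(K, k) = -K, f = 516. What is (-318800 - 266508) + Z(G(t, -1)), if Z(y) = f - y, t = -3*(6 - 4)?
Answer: -584798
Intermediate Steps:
t = -6 (t = -3*2 = -6)
Z(y) = 516 - y
(-318800 - 266508) + Z(G(t, -1)) = (-318800 - 266508) + (516 - (-1)*(-6)) = -585308 + (516 - 1*6) = -585308 + (516 - 6) = -585308 + 510 = -584798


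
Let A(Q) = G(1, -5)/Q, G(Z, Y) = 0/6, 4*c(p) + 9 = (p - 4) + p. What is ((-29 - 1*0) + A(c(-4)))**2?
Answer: 841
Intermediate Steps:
c(p) = -13/4 + p/2 (c(p) = -9/4 + ((p - 4) + p)/4 = -9/4 + ((-4 + p) + p)/4 = -9/4 + (-4 + 2*p)/4 = -9/4 + (-1 + p/2) = -13/4 + p/2)
G(Z, Y) = 0 (G(Z, Y) = 0*(1/6) = 0)
A(Q) = 0 (A(Q) = 0/Q = 0)
((-29 - 1*0) + A(c(-4)))**2 = ((-29 - 1*0) + 0)**2 = ((-29 + 0) + 0)**2 = (-29 + 0)**2 = (-29)**2 = 841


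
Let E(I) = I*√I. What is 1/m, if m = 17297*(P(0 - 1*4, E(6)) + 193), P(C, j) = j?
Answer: 193/640559801 - 6*√6/640559801 ≈ 2.7835e-7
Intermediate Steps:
E(I) = I^(3/2)
m = 3338321 + 103782*√6 (m = 17297*(6^(3/2) + 193) = 17297*(6*√6 + 193) = 17297*(193 + 6*√6) = 3338321 + 103782*√6 ≈ 3.5925e+6)
1/m = 1/(3338321 + 103782*√6)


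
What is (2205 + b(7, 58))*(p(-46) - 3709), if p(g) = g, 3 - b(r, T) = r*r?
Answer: -8107045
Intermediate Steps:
b(r, T) = 3 - r² (b(r, T) = 3 - r*r = 3 - r²)
(2205 + b(7, 58))*(p(-46) - 3709) = (2205 + (3 - 1*7²))*(-46 - 3709) = (2205 + (3 - 1*49))*(-3755) = (2205 + (3 - 49))*(-3755) = (2205 - 46)*(-3755) = 2159*(-3755) = -8107045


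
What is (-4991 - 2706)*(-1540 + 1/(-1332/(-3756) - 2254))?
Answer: 8361269980741/705391 ≈ 1.1853e+7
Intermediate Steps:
(-4991 - 2706)*(-1540 + 1/(-1332/(-3756) - 2254)) = -7697*(-1540 + 1/(-1332*(-1/3756) - 2254)) = -7697*(-1540 + 1/(111/313 - 2254)) = -7697*(-1540 + 1/(-705391/313)) = -7697*(-1540 - 313/705391) = -7697*(-1086302453/705391) = 8361269980741/705391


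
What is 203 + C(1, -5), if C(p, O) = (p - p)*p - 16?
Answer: 187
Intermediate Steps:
C(p, O) = -16 (C(p, O) = 0*p - 16 = 0 - 16 = -16)
203 + C(1, -5) = 203 - 16 = 187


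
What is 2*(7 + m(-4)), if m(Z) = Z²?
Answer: 46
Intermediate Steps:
2*(7 + m(-4)) = 2*(7 + (-4)²) = 2*(7 + 16) = 2*23 = 46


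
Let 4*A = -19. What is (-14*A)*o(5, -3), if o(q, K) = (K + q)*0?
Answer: 0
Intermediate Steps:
o(q, K) = 0
A = -19/4 (A = (¼)*(-19) = -19/4 ≈ -4.7500)
(-14*A)*o(5, -3) = -14*(-19/4)*0 = (133/2)*0 = 0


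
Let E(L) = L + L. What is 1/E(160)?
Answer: 1/320 ≈ 0.0031250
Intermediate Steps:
E(L) = 2*L
1/E(160) = 1/(2*160) = 1/320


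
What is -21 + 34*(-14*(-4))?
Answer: 1883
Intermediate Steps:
-21 + 34*(-14*(-4)) = -21 + 34*56 = -21 + 1904 = 1883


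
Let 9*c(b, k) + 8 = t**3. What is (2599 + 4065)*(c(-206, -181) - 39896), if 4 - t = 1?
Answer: -2392675880/9 ≈ -2.6585e+8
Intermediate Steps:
t = 3 (t = 4 - 1*1 = 4 - 1 = 3)
c(b, k) = 19/9 (c(b, k) = -8/9 + (1/9)*3**3 = -8/9 + (1/9)*27 = -8/9 + 3 = 19/9)
(2599 + 4065)*(c(-206, -181) - 39896) = (2599 + 4065)*(19/9 - 39896) = 6664*(-359045/9) = -2392675880/9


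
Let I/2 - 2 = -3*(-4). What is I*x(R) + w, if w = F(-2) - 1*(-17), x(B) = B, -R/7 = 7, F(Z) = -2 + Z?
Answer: -1359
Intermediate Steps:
R = -49 (R = -7*7 = -49)
w = 13 (w = (-2 - 2) - 1*(-17) = -4 + 17 = 13)
I = 28 (I = 4 + 2*(-3*(-4)) = 4 + 2*12 = 4 + 24 = 28)
I*x(R) + w = 28*(-49) + 13 = -1372 + 13 = -1359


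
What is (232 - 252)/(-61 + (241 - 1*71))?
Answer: -20/109 ≈ -0.18349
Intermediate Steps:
(232 - 252)/(-61 + (241 - 1*71)) = -20/(-61 + (241 - 71)) = -20/(-61 + 170) = -20/109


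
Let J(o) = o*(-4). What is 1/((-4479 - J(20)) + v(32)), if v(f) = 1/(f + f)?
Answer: -64/281535 ≈ -0.00022733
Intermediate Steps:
J(o) = -4*o
v(f) = 1/(2*f)
1/((-4479 - J(20)) + v(32)) = 1/((-4479 - (-4)*20) + (½)/32) = 1/((-4479 - 1*(-80)) + (½)*(1/32)) = 1/((-4479 + 80) + 1/64) = 1/(-4399 + 1/64) = 1/(-281535/64) = -64/281535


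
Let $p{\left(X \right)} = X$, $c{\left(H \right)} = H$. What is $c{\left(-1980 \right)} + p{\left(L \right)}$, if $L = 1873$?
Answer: $-107$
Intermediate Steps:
$c{\left(-1980 \right)} + p{\left(L \right)} = -1980 + 1873 = -107$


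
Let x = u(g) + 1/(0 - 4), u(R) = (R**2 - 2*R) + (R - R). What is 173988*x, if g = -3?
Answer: 2566323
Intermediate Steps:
u(R) = R**2 - 2*R (u(R) = (R**2 - 2*R) + 0 = R**2 - 2*R)
x = 59/4 (x = -3*(-2 - 3) + 1/(0 - 4) = -3*(-5) + 1/(-4) = 15 + 1*(-1/4) = 15 - 1/4 = 59/4 ≈ 14.750)
173988*x = 173988*(59/4) = 2566323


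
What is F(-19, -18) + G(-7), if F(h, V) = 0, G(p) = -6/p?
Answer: 6/7 ≈ 0.85714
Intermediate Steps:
F(-19, -18) + G(-7) = 0 - 6/(-7) = 0 - 6*(-⅐) = 0 + 6/7 = 6/7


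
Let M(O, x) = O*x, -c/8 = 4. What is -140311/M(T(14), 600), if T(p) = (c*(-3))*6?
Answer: -140311/345600 ≈ -0.40599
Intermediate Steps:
c = -32 (c = -8*4 = -32)
T(p) = 576 (T(p) = -32*(-3)*6 = 96*6 = 576)
-140311/M(T(14), 600) = -140311/(576*600) = -140311/345600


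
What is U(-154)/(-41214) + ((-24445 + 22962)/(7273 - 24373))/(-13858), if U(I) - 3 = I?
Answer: 5953603573/1627759294200 ≈ 0.0036575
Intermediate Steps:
U(I) = 3 + I
U(-154)/(-41214) + ((-24445 + 22962)/(7273 - 24373))/(-13858) = (3 - 154)/(-41214) + ((-24445 + 22962)/(7273 - 24373))/(-13858) = -151*(-1/41214) - 1483/(-17100)*(-1/13858) = 151/41214 - 1483*(-1/17100)*(-1/13858) = 151/41214 + (1483/17100)*(-1/13858) = 151/41214 - 1483/236971800 = 5953603573/1627759294200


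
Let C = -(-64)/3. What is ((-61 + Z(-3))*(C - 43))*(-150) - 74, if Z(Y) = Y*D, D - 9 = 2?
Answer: -305574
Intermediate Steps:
D = 11 (D = 9 + 2 = 11)
Z(Y) = 11*Y (Z(Y) = Y*11 = 11*Y)
C = 64/3 (C = -(-64)/3 = -16*(-4/3) = 64/3 ≈ 21.333)
((-61 + Z(-3))*(C - 43))*(-150) - 74 = ((-61 + 11*(-3))*(64/3 - 43))*(-150) - 74 = ((-61 - 33)*(-65/3))*(-150) - 74 = -94*(-65/3)*(-150) - 74 = (6110/3)*(-150) - 74 = -305500 - 74 = -305574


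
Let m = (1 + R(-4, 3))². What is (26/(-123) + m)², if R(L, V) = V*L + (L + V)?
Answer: 312794596/15129 ≈ 20675.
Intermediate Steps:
R(L, V) = L + V + L*V (R(L, V) = L*V + (L + V) = L + V + L*V)
m = 144 (m = (1 + (-4 + 3 - 4*3))² = (1 + (-4 + 3 - 12))² = (1 - 13)² = (-12)² = 144)
(26/(-123) + m)² = (26/(-123) + 144)² = (26*(-1/123) + 144)² = (-26/123 + 144)² = (17686/123)² = 312794596/15129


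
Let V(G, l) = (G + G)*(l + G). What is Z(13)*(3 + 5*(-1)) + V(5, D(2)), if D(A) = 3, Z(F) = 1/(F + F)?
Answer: 1039/13 ≈ 79.923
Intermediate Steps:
Z(F) = 1/(2*F)
V(G, l) = 2*G*(G + l) (V(G, l) = (2*G)*(G + l) = 2*G*(G + l))
Z(13)*(3 + 5*(-1)) + V(5, D(2)) = ((½)/13)*(3 + 5*(-1)) + 2*5*(5 + 3) = ((½)*(1/13))*(3 - 5) + 2*5*8 = (1/26)*(-2) + 80 = -1/13 + 80 = 1039/13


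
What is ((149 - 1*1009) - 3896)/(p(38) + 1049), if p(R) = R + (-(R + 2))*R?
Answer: 4756/433 ≈ 10.984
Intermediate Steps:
p(R) = R + R*(-2 - R) (p(R) = R + (-(2 + R))*R = R + (-2 - R)*R = R + R*(-2 - R))
((149 - 1*1009) - 3896)/(p(38) + 1049) = ((149 - 1*1009) - 3896)/(-1*38*(1 + 38) + 1049) = ((149 - 1009) - 3896)/(-1*38*39 + 1049) = (-860 - 3896)/(-1482 + 1049) = -4756/(-433) = -4756*(-1/433) = 4756/433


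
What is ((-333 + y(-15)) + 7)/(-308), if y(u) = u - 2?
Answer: 49/44 ≈ 1.1136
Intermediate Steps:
y(u) = -2 + u
((-333 + y(-15)) + 7)/(-308) = ((-333 + (-2 - 15)) + 7)/(-308) = ((-333 - 17) + 7)*(-1/308) = (-350 + 7)*(-1/308) = -343*(-1/308) = 49/44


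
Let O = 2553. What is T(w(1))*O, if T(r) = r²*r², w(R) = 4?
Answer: 653568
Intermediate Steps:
T(r) = r⁴
T(w(1))*O = 4⁴*2553 = 256*2553 = 653568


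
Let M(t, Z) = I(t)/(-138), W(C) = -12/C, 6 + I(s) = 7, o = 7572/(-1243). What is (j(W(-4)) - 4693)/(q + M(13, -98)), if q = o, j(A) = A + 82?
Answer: 790428672/1046179 ≈ 755.54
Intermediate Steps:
o = -7572/1243 (o = 7572*(-1/1243) = -7572/1243 ≈ -6.0917)
I(s) = 1 (I(s) = -6 + 7 = 1)
j(A) = 82 + A
M(t, Z) = -1/138 (M(t, Z) = 1/(-138) = 1*(-1/138) = -1/138)
q = -7572/1243 ≈ -6.0917
(j(W(-4)) - 4693)/(q + M(13, -98)) = ((82 - 12/(-4)) - 4693)/(-7572/1243 - 1/138) = ((82 - 12*(-¼)) - 4693)/(-1046179/171534) = ((82 + 3) - 4693)*(-171534/1046179) = (85 - 4693)*(-171534/1046179) = -4608*(-171534/1046179) = 790428672/1046179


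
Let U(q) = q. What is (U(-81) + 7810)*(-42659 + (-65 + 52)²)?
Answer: -328405210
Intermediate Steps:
(U(-81) + 7810)*(-42659 + (-65 + 52)²) = (-81 + 7810)*(-42659 + (-65 + 52)²) = 7729*(-42659 + (-13)²) = 7729*(-42659 + 169) = 7729*(-42490) = -328405210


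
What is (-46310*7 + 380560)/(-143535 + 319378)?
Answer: 56390/175843 ≈ 0.32068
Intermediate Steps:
(-46310*7 + 380560)/(-143535 + 319378) = (-324170 + 380560)/175843 = 56390*(1/175843) = 56390/175843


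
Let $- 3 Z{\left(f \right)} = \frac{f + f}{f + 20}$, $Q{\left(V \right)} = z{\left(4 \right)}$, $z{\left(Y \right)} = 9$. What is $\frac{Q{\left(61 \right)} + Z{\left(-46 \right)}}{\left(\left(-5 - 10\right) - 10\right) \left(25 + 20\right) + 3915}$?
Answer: $\frac{61}{21762} \approx 0.002803$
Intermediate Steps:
$Q{\left(V \right)} = 9$
$Z{\left(f \right)} = - \frac{2 f}{3 \left(20 + f\right)}$ ($Z{\left(f \right)} = - \frac{\left(f + f\right) \frac{1}{f + 20}}{3} = - \frac{2 f \frac{1}{20 + f}}{3} = - \frac{2 f}{3 \left(20 + f\right)}$)
$\frac{Q{\left(61 \right)} + Z{\left(-46 \right)}}{\left(\left(-5 - 10\right) - 10\right) \left(25 + 20\right) + 3915} = \frac{9 - - \frac{92}{60 + 3 \left(-46\right)}}{\left(\left(-5 - 10\right) - 10\right) \left(25 + 20\right) + 3915} = \frac{9 - - \frac{92}{60 - 138}}{\left(-15 - 10\right) 45 + 3915} = \frac{9 - - \frac{92}{-78}}{\left(-25\right) 45 + 3915} = \frac{9 - \left(-92\right) \left(- \frac{1}{78}\right)}{-1125 + 3915} = \frac{9 - \frac{46}{39}}{2790} = \frac{305}{39} \cdot \frac{1}{2790} = \frac{61}{21762}$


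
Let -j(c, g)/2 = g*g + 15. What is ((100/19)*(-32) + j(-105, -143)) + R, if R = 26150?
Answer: -283982/19 ≈ -14946.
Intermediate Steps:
j(c, g) = -30 - 2*g² (j(c, g) = -2*(g*g + 15) = -2*(g² + 15) = -2*(15 + g²) = -30 - 2*g²)
((100/19)*(-32) + j(-105, -143)) + R = ((100/19)*(-32) + (-30 - 2*(-143)²)) + 26150 = ((100*(1/19))*(-32) + (-30 - 2*20449)) + 26150 = ((100/19)*(-32) + (-30 - 40898)) + 26150 = (-3200/19 - 40928) + 26150 = -780832/19 + 26150 = -283982/19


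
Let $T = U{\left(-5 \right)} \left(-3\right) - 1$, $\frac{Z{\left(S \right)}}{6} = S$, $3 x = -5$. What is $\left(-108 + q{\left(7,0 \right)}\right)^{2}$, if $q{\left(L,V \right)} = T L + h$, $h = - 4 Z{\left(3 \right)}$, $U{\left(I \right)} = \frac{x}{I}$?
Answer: $37636$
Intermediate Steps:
$x = - \frac{5}{3}$ ($x = \frac{1}{3} \left(-5\right) = - \frac{5}{3} \approx -1.6667$)
$U{\left(I \right)} = - \frac{5}{3 I}$
$Z{\left(S \right)} = 6 S$
$h = -72$ ($h = - 4 \cdot 6 \cdot 3 = \left(-4\right) 18 = -72$)
$T = -2$ ($T = - \frac{5}{3 \left(-5\right)} \left(-3\right) - 1 = \left(- \frac{5}{3}\right) \left(- \frac{1}{5}\right) \left(-3\right) - 1 = \frac{1}{3} \left(-3\right) - 1 = -1 - 1 = -2$)
$q{\left(L,V \right)} = -72 - 2 L$ ($q{\left(L,V \right)} = - 2 L - 72 = -72 - 2 L$)
$\left(-108 + q{\left(7,0 \right)}\right)^{2} = \left(-108 - 86\right)^{2} = \left(-194\right)^{2} = 37636$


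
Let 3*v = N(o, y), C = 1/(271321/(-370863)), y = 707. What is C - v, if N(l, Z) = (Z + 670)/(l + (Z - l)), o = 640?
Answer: -386736480/191823947 ≈ -2.0161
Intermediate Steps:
C = -370863/271321 (C = 1/(271321*(-1/370863)) = 1/(-271321/370863) = -370863/271321 ≈ -1.3669)
N(l, Z) = (670 + Z)/Z
v = 459/707 (v = ((670 + 707)/707)/3 = ((1/707)*1377)/3 = (⅓)*(1377/707) = 459/707 ≈ 0.64922)
C - v = -370863/271321 - 1*459/707 = -370863/271321 - 459/707 = -386736480/191823947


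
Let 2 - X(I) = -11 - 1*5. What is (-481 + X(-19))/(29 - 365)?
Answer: 463/336 ≈ 1.3780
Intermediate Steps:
X(I) = 18 (X(I) = 2 - (-11 - 1*5) = 2 - (-11 - 5) = 2 - 1*(-16) = 2 + 16 = 18)
(-481 + X(-19))/(29 - 365) = (-481 + 18)/(29 - 365) = -463/(-336) = -463*(-1/336) = 463/336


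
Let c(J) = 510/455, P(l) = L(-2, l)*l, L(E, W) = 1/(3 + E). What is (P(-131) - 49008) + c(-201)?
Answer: -4471547/91 ≈ -49138.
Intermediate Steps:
P(l) = l (P(l) = l/(3 - 2) = l/1 = 1*l = l)
c(J) = 102/91 (c(J) = 510*(1/455) = 102/91)
(P(-131) - 49008) + c(-201) = (-131 - 49008) + 102/91 = -49139 + 102/91 = -4471547/91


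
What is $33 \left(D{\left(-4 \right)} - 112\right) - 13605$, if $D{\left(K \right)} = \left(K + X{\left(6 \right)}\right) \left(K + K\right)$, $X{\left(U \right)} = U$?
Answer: $-17829$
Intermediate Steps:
$D{\left(K \right)} = 2 K \left(6 + K\right)$ ($D{\left(K \right)} = \left(K + 6\right) \left(K + K\right) = \left(6 + K\right) 2 K = 2 K \left(6 + K\right)$)
$33 \left(D{\left(-4 \right)} - 112\right) - 13605 = 33 \left(2 \left(-4\right) \left(6 - 4\right) - 112\right) - 13605 = 33 \left(2 \left(-4\right) 2 - 112\right) - 13605 = 33 \left(-16 - 112\right) - 13605 = 33 \left(-128\right) - 13605 = -4224 - 13605 = -17829$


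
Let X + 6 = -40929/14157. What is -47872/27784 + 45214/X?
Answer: -741267250306/145716661 ≈ -5087.0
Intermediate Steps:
X = -41957/4719 (X = -6 - 40929/14157 = -6 - 40929*1/14157 = -6 - 13643/4719 = -41957/4719 ≈ -8.8911)
-47872/27784 + 45214/X = -47872/27784 + 45214/(-41957/4719) = -47872*1/27784 + 45214*(-4719/41957) = -5984/3473 - 213364866/41957 = -741267250306/145716661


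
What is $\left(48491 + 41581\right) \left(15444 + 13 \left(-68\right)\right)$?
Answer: $1311448320$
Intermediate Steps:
$\left(48491 + 41581\right) \left(15444 + 13 \left(-68\right)\right) = 90072 \left(15444 - 884\right) = 90072 \cdot 14560 = 1311448320$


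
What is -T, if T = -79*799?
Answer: 63121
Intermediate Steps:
T = -63121 (T = -1*63121 = -63121)
-T = -1*(-63121) = 63121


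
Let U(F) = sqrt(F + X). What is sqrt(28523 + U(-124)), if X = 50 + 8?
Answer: sqrt(28523 + I*sqrt(66)) ≈ 168.89 + 0.024*I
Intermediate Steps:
X = 58
U(F) = sqrt(58 + F) (U(F) = sqrt(F + 58) = sqrt(58 + F))
sqrt(28523 + U(-124)) = sqrt(28523 + sqrt(58 - 124)) = sqrt(28523 + sqrt(-66)) = sqrt(28523 + I*sqrt(66))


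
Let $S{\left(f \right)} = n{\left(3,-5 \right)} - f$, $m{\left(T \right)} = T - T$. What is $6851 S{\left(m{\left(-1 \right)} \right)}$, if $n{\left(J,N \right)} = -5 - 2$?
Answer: $-47957$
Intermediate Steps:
$m{\left(T \right)} = 0$
$n{\left(J,N \right)} = -7$
$S{\left(f \right)} = -7 - f$
$6851 S{\left(m{\left(-1 \right)} \right)} = 6851 \left(-7 - 0\right) = 6851 \left(-7 + 0\right) = 6851 \left(-7\right) = -47957$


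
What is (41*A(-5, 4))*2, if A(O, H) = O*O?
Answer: 2050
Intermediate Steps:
A(O, H) = O²
(41*A(-5, 4))*2 = (41*(-5)²)*2 = (41*25)*2 = 1025*2 = 2050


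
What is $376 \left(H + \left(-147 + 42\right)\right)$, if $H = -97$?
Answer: $-75952$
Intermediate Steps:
$376 \left(H + \left(-147 + 42\right)\right) = 376 \left(-97 + \left(-147 + 42\right)\right) = 376 \left(-97 - 105\right) = 376 \left(-202\right) = -75952$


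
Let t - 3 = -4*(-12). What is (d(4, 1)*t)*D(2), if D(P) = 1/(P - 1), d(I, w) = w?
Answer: 51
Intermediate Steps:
D(P) = 1/(-1 + P)
t = 51 (t = 3 - 4*(-12) = 3 + 48 = 51)
(d(4, 1)*t)*D(2) = (1*51)/(-1 + 2) = 51/1 = 51*1 = 51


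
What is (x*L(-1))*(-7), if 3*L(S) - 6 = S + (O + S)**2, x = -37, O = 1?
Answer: 1295/3 ≈ 431.67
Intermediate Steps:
L(S) = 2 + S/3 + (1 + S)**2/3 (L(S) = 2 + (S + (1 + S)**2)/3 = 2 + (S/3 + (1 + S)**2/3) = 2 + S/3 + (1 + S)**2/3)
(x*L(-1))*(-7) = -37*(7/3 - 1 + (1/3)*(-1)**2)*(-7) = -37*(7/3 - 1 + (1/3)*1)*(-7) = -37*(7/3 - 1 + 1/3)*(-7) = -37*5/3*(-7) = -185/3*(-7) = 1295/3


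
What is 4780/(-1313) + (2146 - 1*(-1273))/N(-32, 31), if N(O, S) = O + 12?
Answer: -4584747/26260 ≈ -174.59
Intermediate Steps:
N(O, S) = 12 + O
4780/(-1313) + (2146 - 1*(-1273))/N(-32, 31) = 4780/(-1313) + (2146 - 1*(-1273))/(12 - 32) = 4780*(-1/1313) + (2146 + 1273)/(-20) = -4780/1313 + 3419*(-1/20) = -4780/1313 - 3419/20 = -4584747/26260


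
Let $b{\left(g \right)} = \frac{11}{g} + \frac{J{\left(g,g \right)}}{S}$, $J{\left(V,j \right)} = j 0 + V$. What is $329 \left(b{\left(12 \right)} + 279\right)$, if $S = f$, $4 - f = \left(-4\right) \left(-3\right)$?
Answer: $\frac{1099189}{12} \approx 91599.0$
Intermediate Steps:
$f = -8$ ($f = 4 - \left(-4\right) \left(-3\right) = 4 - 12 = -8$)
$S = -8$
$J{\left(V,j \right)} = V$ ($J{\left(V,j \right)} = 0 + V = V$)
$b{\left(g \right)} = \frac{11}{g} - \frac{g}{8}$ ($b{\left(g \right)} = \frac{11}{g} + \frac{g}{-8} = \frac{11}{g} + g \left(- \frac{1}{8}\right) = \frac{11}{g} - \frac{g}{8}$)
$329 \left(b{\left(12 \right)} + 279\right) = 329 \left(\left(\frac{11}{12} - \frac{3}{2}\right) + 279\right) = 329 \left(- \frac{7}{12} + 279\right) = 329 \cdot \frac{3341}{12} = \frac{1099189}{12}$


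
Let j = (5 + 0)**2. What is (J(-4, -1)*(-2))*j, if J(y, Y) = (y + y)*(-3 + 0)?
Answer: -1200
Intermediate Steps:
j = 25 (j = 5**2 = 25)
J(y, Y) = -6*y (J(y, Y) = (2*y)*(-3) = -6*y)
(J(-4, -1)*(-2))*j = (-6*(-4)*(-2))*25 = (24*(-2))*25 = -48*25 = -1200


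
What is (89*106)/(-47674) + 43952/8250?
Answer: 45853117/8938875 ≈ 5.1296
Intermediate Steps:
(89*106)/(-47674) + 43952/8250 = 9434*(-1/47674) + 43952*(1/8250) = -4717/23837 + 21976/4125 = 45853117/8938875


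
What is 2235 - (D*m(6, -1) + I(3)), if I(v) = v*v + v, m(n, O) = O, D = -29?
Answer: 2194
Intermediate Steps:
I(v) = v + v**2 (I(v) = v**2 + v = v + v**2)
2235 - (D*m(6, -1) + I(3)) = 2235 - (-29*(-1) + 3*(1 + 3)) = 2235 - (29 + 3*4) = 2235 - (29 + 12) = 2235 - 1*41 = 2235 - 41 = 2194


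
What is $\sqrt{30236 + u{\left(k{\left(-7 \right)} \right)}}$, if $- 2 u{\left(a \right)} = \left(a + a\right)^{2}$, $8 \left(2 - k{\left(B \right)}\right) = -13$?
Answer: $\frac{\sqrt{1933422}}{8} \approx 173.81$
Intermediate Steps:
$k{\left(B \right)} = \frac{29}{8}$ ($k{\left(B \right)} = 2 - - \frac{13}{8} = 2 + \frac{13}{8} = \frac{29}{8}$)
$u{\left(a \right)} = - 2 a^{2}$ ($u{\left(a \right)} = - \frac{\left(a + a\right)^{2}}{2} = - \frac{\left(2 a\right)^{2}}{2} = - \frac{4 a^{2}}{2} = - 2 a^{2}$)
$\sqrt{30236 + u{\left(k{\left(-7 \right)} \right)}} = \sqrt{30236 - 2 \left(\frac{29}{8}\right)^{2}} = \sqrt{30236 - \frac{841}{32}} = \sqrt{\frac{966711}{32}} = \frac{\sqrt{1933422}}{8}$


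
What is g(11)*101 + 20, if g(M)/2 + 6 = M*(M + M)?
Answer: 47692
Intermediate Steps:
g(M) = -12 + 4*M**2 (g(M) = -12 + 2*(M*(M + M)) = -12 + 2*(M*(2*M)) = -12 + 2*(2*M**2) = -12 + 4*M**2)
g(11)*101 + 20 = (-12 + 4*11**2)*101 + 20 = (-12 + 4*121)*101 + 20 = (-12 + 484)*101 + 20 = 472*101 + 20 = 47672 + 20 = 47692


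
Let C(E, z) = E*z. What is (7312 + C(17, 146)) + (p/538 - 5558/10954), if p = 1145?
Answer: 28864031107/2946626 ≈ 9795.6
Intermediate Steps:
(7312 + C(17, 146)) + (p/538 - 5558/10954) = (7312 + 17*146) + (1145/538 - 5558/10954) = (7312 + 2482) + (1145*(1/538) - 5558*1/10954) = 9794 + (1145/538 - 2779/5477) = 9794 + 4776063/2946626 = 28864031107/2946626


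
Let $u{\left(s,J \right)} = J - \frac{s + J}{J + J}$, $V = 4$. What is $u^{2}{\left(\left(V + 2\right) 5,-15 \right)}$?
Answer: $\frac{841}{4} \approx 210.25$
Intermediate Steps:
$u{\left(s,J \right)} = J - \frac{J + s}{2 J}$
$u^{2}{\left(\left(V + 2\right) 5,-15 \right)} = \left(- \frac{1}{2} - 15 - \frac{\left(4 + 2\right) 5}{2 \left(-15\right)}\right)^{2} = \left(- \frac{1}{2} - 15 - \frac{1}{2} \cdot 6 \cdot 5 \left(- \frac{1}{15}\right)\right)^{2} = \left(- \frac{1}{2} - 15 - 15 \left(- \frac{1}{15}\right)\right)^{2} = \left(- \frac{1}{2} - 15 + 1\right)^{2} = \left(- \frac{29}{2}\right)^{2} = \frac{841}{4}$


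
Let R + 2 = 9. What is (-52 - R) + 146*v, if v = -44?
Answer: -6483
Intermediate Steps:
R = 7 (R = -2 + 9 = 7)
(-52 - R) + 146*v = (-52 - 1*7) + 146*(-44) = (-52 - 7) - 6424 = -59 - 6424 = -6483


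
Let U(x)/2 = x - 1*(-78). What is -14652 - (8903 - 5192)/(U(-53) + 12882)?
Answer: -189483375/12932 ≈ -14652.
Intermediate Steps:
U(x) = 156 + 2*x (U(x) = 2*(x - 1*(-78)) = 2*(x + 78) = 2*(78 + x) = 156 + 2*x)
-14652 - (8903 - 5192)/(U(-53) + 12882) = -14652 - (8903 - 5192)/((156 + 2*(-53)) + 12882) = -14652 - 3711/((156 - 106) + 12882) = -14652 - 3711/(50 + 12882) = -14652 - 3711/12932 = -189483375/12932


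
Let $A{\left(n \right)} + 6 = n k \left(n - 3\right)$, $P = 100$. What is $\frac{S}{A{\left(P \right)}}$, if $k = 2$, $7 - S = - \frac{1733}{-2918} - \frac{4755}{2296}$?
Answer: $\frac{28397109}{64967262416} \approx 0.0004371$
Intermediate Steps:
$S = \frac{28397109}{3349864}$ ($S = 7 - \left(- \frac{1733}{-2918} - \frac{4755}{2296}\right) = 7 - \left(\left(-1733\right) \left(- \frac{1}{2918}\right) - \frac{4755}{2296}\right) = 7 - \left(\frac{1733}{2918} - \frac{4755}{2296}\right) = 7 - - \frac{4948061}{3349864} = 7 + \frac{4948061}{3349864} = \frac{28397109}{3349864} \approx 8.4771$)
$A{\left(n \right)} = -6 + 2 n \left(-3 + n\right)$ ($A{\left(n \right)} = -6 + n 2 \left(n - 3\right) = -6 + 2 n \left(-3 + n\right)$)
$\frac{S}{A{\left(P \right)}} = \frac{28397109}{3349864 \left(-6 - 600 + 2 \cdot 100^{2}\right)} = \frac{28397109}{3349864 \left(-6 - 600 + 2 \cdot 10000\right)} = \frac{28397109}{3349864 \left(-6 - 600 + 20000\right)} = \frac{28397109}{3349864 \cdot 19394} = \frac{28397109}{3349864} \cdot \frac{1}{19394} = \frac{28397109}{64967262416}$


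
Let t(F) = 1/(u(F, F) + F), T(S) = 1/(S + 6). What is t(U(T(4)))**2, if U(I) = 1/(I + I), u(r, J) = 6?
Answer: 1/121 ≈ 0.0082645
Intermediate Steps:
T(S) = 1/(6 + S)
U(I) = 1/(2*I)
t(F) = 1/(6 + F)
t(U(T(4)))**2 = (1/(6 + 1/(2*(1/(6 + 4)))))**2 = (1/(6 + 1/(2*(1/10))))**2 = (1/(6 + (1/2)*10))**2 = (1/(6 + 5))**2 = (1/11)**2 = 1/121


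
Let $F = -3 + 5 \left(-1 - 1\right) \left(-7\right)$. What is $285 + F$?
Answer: $352$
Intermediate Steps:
$F = 67$ ($F = -3 + 5 \left(-1 - 1\right) \left(-7\right) = -3 + 5 \left(-2\right) \left(-7\right) = -3 - -70 = -3 + 70 = 67$)
$285 + F = 285 + 67 = 352$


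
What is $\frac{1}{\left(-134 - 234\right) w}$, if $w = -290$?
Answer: $\frac{1}{106720} \approx 9.3703 \cdot 10^{-6}$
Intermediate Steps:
$\frac{1}{\left(-134 - 234\right) w} = \frac{1}{\left(-134 - 234\right) \left(-290\right)} = \frac{1}{\left(-368\right) \left(-290\right)} = \frac{1}{106720}$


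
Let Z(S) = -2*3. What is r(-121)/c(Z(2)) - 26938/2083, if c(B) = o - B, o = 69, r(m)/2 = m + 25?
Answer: -806762/52075 ≈ -15.492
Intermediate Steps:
r(m) = 50 + 2*m (r(m) = 2*(m + 25) = 2*(25 + m) = 50 + 2*m)
Z(S) = -6
c(B) = 69 - B
r(-121)/c(Z(2)) - 26938/2083 = (50 + 2*(-121))/(69 - 1*(-6)) - 26938/2083 = (50 - 242)/(69 + 6) - 26938*1/2083 = -192/75 - 26938/2083 = -192*1/75 - 26938/2083 = -64/25 - 26938/2083 = -806762/52075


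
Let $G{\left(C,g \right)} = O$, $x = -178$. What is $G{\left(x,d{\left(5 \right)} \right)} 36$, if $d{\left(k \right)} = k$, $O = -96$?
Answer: $-3456$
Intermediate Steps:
$G{\left(C,g \right)} = -96$
$G{\left(x,d{\left(5 \right)} \right)} 36 = \left(-96\right) 36 = -3456$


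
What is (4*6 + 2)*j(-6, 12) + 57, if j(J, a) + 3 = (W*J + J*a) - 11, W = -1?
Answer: -2023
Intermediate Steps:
j(J, a) = -14 - J + J*a (j(J, a) = -3 + ((-J + J*a) - 11) = -3 + (-11 - J + J*a) = -14 - J + J*a)
(4*6 + 2)*j(-6, 12) + 57 = (4*6 + 2)*(-14 - 1*(-6) - 6*12) + 57 = (24 + 2)*(-14 + 6 - 72) + 57 = 26*(-80) + 57 = -2080 + 57 = -2023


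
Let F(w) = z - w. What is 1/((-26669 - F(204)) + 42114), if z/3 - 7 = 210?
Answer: 1/14998 ≈ 6.6676e-5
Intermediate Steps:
z = 651 (z = 21 + 3*210 = 21 + 630 = 651)
F(w) = 651 - w
1/((-26669 - F(204)) + 42114) = 1/((-26669 - (651 - 1*204)) + 42114) = 1/((-26669 - (651 - 204)) + 42114) = 1/((-26669 - 1*447) + 42114) = 1/((-26669 - 447) + 42114) = 1/(-27116 + 42114) = 1/14998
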